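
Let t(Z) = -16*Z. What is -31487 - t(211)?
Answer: -28111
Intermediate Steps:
-31487 - t(211) = -31487 - (-16)*211 = -31487 - 1*(-3376) = -31487 + 3376 = -28111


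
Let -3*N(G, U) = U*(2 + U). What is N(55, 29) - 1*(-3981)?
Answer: 11044/3 ≈ 3681.3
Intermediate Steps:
N(G, U) = -U*(2 + U)/3
N(55, 29) - 1*(-3981) = -⅓*29*(2 + 29) - 1*(-3981) = -⅓*29*31 + 3981 = -899/3 + 3981 = 11044/3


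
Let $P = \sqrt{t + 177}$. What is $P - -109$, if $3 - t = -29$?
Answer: $109 + \sqrt{209} \approx 123.46$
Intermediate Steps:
$t = 32$ ($t = 3 - -29 = 3 + 29 = 32$)
$P = \sqrt{209}$ ($P = \sqrt{32 + 177} = \sqrt{209} \approx 14.457$)
$P - -109 = \sqrt{209} - -109 = \sqrt{209} + 109 = 109 + \sqrt{209}$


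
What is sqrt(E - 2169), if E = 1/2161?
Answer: 2*I*sqrt(2532264122)/2161 ≈ 46.573*I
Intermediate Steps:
E = 1/2161 ≈ 0.00046275
sqrt(E - 2169) = sqrt(1/2161 - 2169) = sqrt(-4687208/2161) = 2*I*sqrt(2532264122)/2161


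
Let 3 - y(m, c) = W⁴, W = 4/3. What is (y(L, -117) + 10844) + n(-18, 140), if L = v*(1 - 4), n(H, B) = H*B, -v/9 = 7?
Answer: 674231/81 ≈ 8323.8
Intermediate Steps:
v = -63 (v = -9*7 = -63)
n(H, B) = B*H
L = 189 (L = -63*(1 - 4) = -63*(-3) = 189)
W = 4/3 (W = 4*(⅓) = 4/3 ≈ 1.3333)
y(m, c) = -13/81 (y(m, c) = 3 - (4/3)⁴ = 3 - 1*256/81 = 3 - 256/81 = -13/81)
(y(L, -117) + 10844) + n(-18, 140) = (-13/81 + 10844) + 140*(-18) = 878351/81 - 2520 = 674231/81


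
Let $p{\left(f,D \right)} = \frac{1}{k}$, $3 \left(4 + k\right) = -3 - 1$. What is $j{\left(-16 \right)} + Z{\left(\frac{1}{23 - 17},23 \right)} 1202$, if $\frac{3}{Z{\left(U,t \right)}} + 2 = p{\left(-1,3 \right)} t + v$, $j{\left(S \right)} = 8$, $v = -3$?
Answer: $- \frac{56504}{149} \approx -379.22$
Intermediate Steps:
$k = - \frac{16}{3}$ ($k = -4 + \frac{-3 - 1}{3} = -4 + \frac{1}{3} \left(-4\right) = -4 - \frac{4}{3} = - \frac{16}{3} \approx -5.3333$)
$p{\left(f,D \right)} = - \frac{3}{16}$ ($p{\left(f,D \right)} = \frac{1}{- \frac{16}{3}} = - \frac{3}{16}$)
$Z{\left(U,t \right)} = \frac{3}{-5 - \frac{3 t}{16}}$ ($Z{\left(U,t \right)} = \frac{3}{-2 - \left(3 + \frac{3 t}{16}\right)} = \frac{3}{-5 - \frac{3 t}{16}}$)
$j{\left(-16 \right)} + Z{\left(\frac{1}{23 - 17},23 \right)} 1202 = 8 + \frac{48}{-80 - 69} \cdot 1202 = 8 + \frac{48}{-149} \cdot 1202 = 8 + 48 \left(- \frac{1}{149}\right) 1202 = 8 - \frac{57696}{149} = - \frac{56504}{149}$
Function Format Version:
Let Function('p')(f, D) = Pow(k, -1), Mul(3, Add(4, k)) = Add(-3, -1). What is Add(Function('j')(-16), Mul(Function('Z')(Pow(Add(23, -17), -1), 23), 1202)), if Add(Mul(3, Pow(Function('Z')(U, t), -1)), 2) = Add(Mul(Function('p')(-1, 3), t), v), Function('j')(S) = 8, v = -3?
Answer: Rational(-56504, 149) ≈ -379.22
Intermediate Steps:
k = Rational(-16, 3) (k = Add(-4, Mul(Rational(1, 3), Add(-3, -1))) = Add(-4, Mul(Rational(1, 3), -4)) = Add(-4, Rational(-4, 3)) = Rational(-16, 3) ≈ -5.3333)
Function('p')(f, D) = Rational(-3, 16) (Function('p')(f, D) = Pow(Rational(-16, 3), -1) = Rational(-3, 16))
Function('Z')(U, t) = Mul(3, Pow(Add(-5, Mul(Rational(-3, 16), t)), -1)) (Function('Z')(U, t) = Mul(3, Pow(Add(-2, Add(Mul(Rational(-3, 16), t), -3)), -1)) = Mul(3, Pow(Add(-2, Add(-3, Mul(Rational(-3, 16), t))), -1)) = Mul(3, Pow(Add(-5, Mul(Rational(-3, 16), t)), -1)))
Add(Function('j')(-16), Mul(Function('Z')(Pow(Add(23, -17), -1), 23), 1202)) = Add(8, Mul(Mul(48, Pow(Add(-80, Mul(-3, 23)), -1)), 1202)) = Add(8, Mul(Mul(48, Pow(Add(-80, -69), -1)), 1202)) = Add(8, Mul(Mul(48, Pow(-149, -1)), 1202)) = Add(8, Mul(Mul(48, Rational(-1, 149)), 1202)) = Add(8, Mul(Rational(-48, 149), 1202)) = Add(8, Rational(-57696, 149)) = Rational(-56504, 149)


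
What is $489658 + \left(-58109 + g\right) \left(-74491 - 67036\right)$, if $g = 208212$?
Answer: $-21243137623$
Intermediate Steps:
$489658 + \left(-58109 + g\right) \left(-74491 - 67036\right) = 489658 + \left(-58109 + 208212\right) \left(-74491 - 67036\right) = 489658 + 150103 \left(-141527\right) = 489658 - 21243627281 = -21243137623$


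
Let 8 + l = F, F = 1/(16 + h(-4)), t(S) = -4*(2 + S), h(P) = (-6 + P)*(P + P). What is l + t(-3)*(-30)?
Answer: -12287/96 ≈ -127.99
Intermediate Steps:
h(P) = 2*P*(-6 + P) (h(P) = (-6 + P)*(2*P) = 2*P*(-6 + P))
t(S) = -8 - 4*S
F = 1/96 (F = 1/(16 + 2*(-4)*(-6 - 4)) = 1/(16 + 2*(-4)*(-10)) = 1/(16 + 80) = 1/96 ≈ 0.010417)
l = -767/96 (l = -8 + 1/96 = -767/96 ≈ -7.9896)
l + t(-3)*(-30) = -767/96 + (-8 - 4*(-3))*(-30) = -767/96 + (-8 + 12)*(-30) = -767/96 + 4*(-30) = -767/96 - 120 = -12287/96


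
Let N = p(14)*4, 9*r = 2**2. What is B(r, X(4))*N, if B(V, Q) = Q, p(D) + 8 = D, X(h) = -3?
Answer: -72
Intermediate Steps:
p(D) = -8 + D
r = 4/9 (r = (1/9)*2**2 = (1/9)*4 = 4/9 ≈ 0.44444)
N = 24 (N = (-8 + 14)*4 = 6*4 = 24)
B(r, X(4))*N = -3*24 = -72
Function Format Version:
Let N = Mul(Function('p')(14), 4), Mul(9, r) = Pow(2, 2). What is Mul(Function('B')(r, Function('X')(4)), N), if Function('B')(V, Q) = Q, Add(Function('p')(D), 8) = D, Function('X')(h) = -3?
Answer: -72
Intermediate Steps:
Function('p')(D) = Add(-8, D)
r = Rational(4, 9) (r = Mul(Rational(1, 9), Pow(2, 2)) = Mul(Rational(1, 9), 4) = Rational(4, 9) ≈ 0.44444)
N = 24 (N = Mul(Add(-8, 14), 4) = Mul(6, 4) = 24)
Mul(Function('B')(r, Function('X')(4)), N) = Mul(-3, 24) = -72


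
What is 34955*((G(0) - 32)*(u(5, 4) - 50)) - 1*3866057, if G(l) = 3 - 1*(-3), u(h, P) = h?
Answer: 37031293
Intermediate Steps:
G(l) = 6 (G(l) = 3 + 3 = 6)
34955*((G(0) - 32)*(u(5, 4) - 50)) - 1*3866057 = 34955*((6 - 32)*(5 - 50)) - 1*3866057 = 34955*(-26*(-45)) - 3866057 = 34955*1170 - 3866057 = 40897350 - 3866057 = 37031293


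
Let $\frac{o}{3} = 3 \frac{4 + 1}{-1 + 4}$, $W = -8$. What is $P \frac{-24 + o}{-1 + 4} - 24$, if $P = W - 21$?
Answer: $63$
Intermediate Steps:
$o = 15$ ($o = 3 \cdot 3 \frac{4 + 1}{-1 + 4} = 3 \cdot 3 \cdot \frac{5}{3} = 3 \cdot 5 = 15$)
$P = -29$ ($P = -8 - 21 = -29$)
$P \frac{-24 + o}{-1 + 4} - 24 = - 29 \frac{-24 + 15}{-1 + 4} - 24 = - 29 \left(- \frac{9}{3}\right) - 24 = - 29 \left(\left(-9\right) \frac{1}{3}\right) - 24 = \left(-29\right) \left(-3\right) - 24 = 87 - 24 = 63$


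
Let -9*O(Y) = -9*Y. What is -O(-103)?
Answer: 103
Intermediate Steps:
O(Y) = Y (O(Y) = -(-1)*Y = Y)
-O(-103) = -1*(-103) = 103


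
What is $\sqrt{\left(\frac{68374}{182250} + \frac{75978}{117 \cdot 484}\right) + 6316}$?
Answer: $\frac{\sqrt{235450583410510}}{193050} \approx 79.484$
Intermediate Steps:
$\sqrt{\left(\frac{68374}{182250} + \frac{75978}{117 \cdot 484}\right) + 6316} = \sqrt{\left(68374 \cdot \frac{1}{182250} + \frac{75978}{56628}\right) + 6316} = \sqrt{\left(\frac{34187}{91125} + 75978 \cdot \frac{1}{56628}\right) + 6316} = \sqrt{\left(\frac{34187}{91125} + \frac{4221}{3146}\right) + 6316} = \sqrt{\frac{492190927}{286679250} + 6316} = \sqrt{\frac{1811158333927}{286679250}} = \frac{\sqrt{235450583410510}}{193050}$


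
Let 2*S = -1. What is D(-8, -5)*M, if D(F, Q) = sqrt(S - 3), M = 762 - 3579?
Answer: -2817*I*sqrt(14)/2 ≈ -5270.1*I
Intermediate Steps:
S = -1/2 (S = (1/2)*(-1) = -1/2 ≈ -0.50000)
M = -2817
D(F, Q) = I*sqrt(14)/2 (D(F, Q) = sqrt(-1/2 - 3) = sqrt(-7/2) = I*sqrt(14)/2)
D(-8, -5)*M = (I*sqrt(14)/2)*(-2817) = -2817*I*sqrt(14)/2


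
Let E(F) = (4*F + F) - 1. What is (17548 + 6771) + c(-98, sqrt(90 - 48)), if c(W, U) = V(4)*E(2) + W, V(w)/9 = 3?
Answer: 24464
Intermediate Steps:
V(w) = 27 (V(w) = 9*3 = 27)
E(F) = -1 + 5*F (E(F) = 5*F - 1 = -1 + 5*F)
c(W, U) = 243 + W (c(W, U) = 27*(-1 + 5*2) + W = 27*(-1 + 10) + W = 27*9 + W = 243 + W)
(17548 + 6771) + c(-98, sqrt(90 - 48)) = (17548 + 6771) + (243 - 98) = 24319 + 145 = 24464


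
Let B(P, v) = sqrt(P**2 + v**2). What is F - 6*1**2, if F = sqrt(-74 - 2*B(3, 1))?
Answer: -6 + I*sqrt(74 + 2*sqrt(10)) ≈ -6.0 + 8.9624*I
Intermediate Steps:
F = sqrt(-74 - 2*sqrt(10)) (F = sqrt(-74 - 2*sqrt(3**2 + 1**2)) = sqrt(-74 - 2*sqrt(9 + 1)) = sqrt(-74 - 2*sqrt(10)) ≈ 8.9624*I)
F - 6*1**2 = sqrt(-74 - 2*sqrt(10)) - 6*1**2 = sqrt(-74 - 2*sqrt(10)) - 6*1 = sqrt(-74 - 2*sqrt(10)) - 6 = -6 + sqrt(-74 - 2*sqrt(10))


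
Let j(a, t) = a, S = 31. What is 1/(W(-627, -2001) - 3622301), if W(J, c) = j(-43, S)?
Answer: -1/3622344 ≈ -2.7606e-7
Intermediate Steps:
W(J, c) = -43
1/(W(-627, -2001) - 3622301) = 1/(-43 - 3622301) = 1/(-3622344) = -1/3622344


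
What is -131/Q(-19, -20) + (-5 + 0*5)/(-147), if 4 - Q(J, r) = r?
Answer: -6379/1176 ≈ -5.4243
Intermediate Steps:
Q(J, r) = 4 - r
-131/Q(-19, -20) + (-5 + 0*5)/(-147) = -131/(4 - 1*(-20)) + (-5 + 0*5)/(-147) = -131/(4 + 20) + (-5 + 0)*(-1/147) = -131/24 - 5*(-1/147) = -131*1/24 + 5/147 = -131/24 + 5/147 = -6379/1176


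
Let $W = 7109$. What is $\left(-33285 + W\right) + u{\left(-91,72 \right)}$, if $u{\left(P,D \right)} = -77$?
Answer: $-26253$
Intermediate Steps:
$\left(-33285 + W\right) + u{\left(-91,72 \right)} = \left(-33285 + 7109\right) - 77 = -26176 - 77 = -26253$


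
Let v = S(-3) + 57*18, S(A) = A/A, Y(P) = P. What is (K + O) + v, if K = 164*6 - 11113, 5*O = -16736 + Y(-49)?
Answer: -12459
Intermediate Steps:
S(A) = 1
O = -3357 (O = (-16736 - 49)/5 = (⅕)*(-16785) = -3357)
K = -10129 (K = 984 - 11113 = -10129)
v = 1027 (v = 1 + 57*18 = 1 + 1026 = 1027)
(K + O) + v = (-10129 - 3357) + 1027 = -13486 + 1027 = -12459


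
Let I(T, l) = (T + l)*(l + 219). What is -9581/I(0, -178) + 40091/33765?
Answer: 616086583/246416970 ≈ 2.5002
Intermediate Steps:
I(T, l) = (219 + l)*(T + l) (I(T, l) = (T + l)*(219 + l) = (219 + l)*(T + l))
-9581/I(0, -178) + 40091/33765 = -9581/((-178)² + 219*0 + 219*(-178) + 0*(-178)) + 40091/33765 = -9581/(31684 + 0 - 38982 + 0) + 40091*(1/33765) = -9581/(-7298) + 40091/33765 = -9581*(-1/7298) + 40091/33765 = 9581/7298 + 40091/33765 = 616086583/246416970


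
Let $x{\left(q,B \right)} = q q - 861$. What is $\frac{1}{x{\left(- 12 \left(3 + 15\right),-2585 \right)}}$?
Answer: $\frac{1}{45795} \approx 2.1836 \cdot 10^{-5}$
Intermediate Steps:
$x{\left(q,B \right)} = -861 + q^{2}$ ($x{\left(q,B \right)} = q^{2} - 861 = -861 + q^{2}$)
$\frac{1}{x{\left(- 12 \left(3 + 15\right),-2585 \right)}} = \frac{1}{-861 + \left(- 12 \left(3 + 15\right)\right)^{2}} = \frac{1}{-861 + \left(\left(-12\right) 18\right)^{2}} = \frac{1}{-861 + \left(-216\right)^{2}} = \frac{1}{-861 + 46656} = \frac{1}{45795}$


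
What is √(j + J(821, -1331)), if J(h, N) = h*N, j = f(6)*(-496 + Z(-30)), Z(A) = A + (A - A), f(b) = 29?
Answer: I*√1108005 ≈ 1052.6*I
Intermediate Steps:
Z(A) = A (Z(A) = A + 0 = A)
j = -15254 (j = 29*(-496 - 30) = 29*(-526) = -15254)
J(h, N) = N*h
√(j + J(821, -1331)) = √(-15254 - 1331*821) = √(-15254 - 1092751) = √(-1108005) = I*√1108005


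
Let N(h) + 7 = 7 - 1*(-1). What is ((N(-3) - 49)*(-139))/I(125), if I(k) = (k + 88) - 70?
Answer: 6672/143 ≈ 46.657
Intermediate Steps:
N(h) = 1 (N(h) = -7 + (7 - 1*(-1)) = -7 + (7 + 1) = -7 + 8 = 1)
I(k) = 18 + k (I(k) = (88 + k) - 70 = 18 + k)
((N(-3) - 49)*(-139))/I(125) = ((1 - 49)*(-139))/(18 + 125) = -48*(-139)/143 = 6672*(1/143) = 6672/143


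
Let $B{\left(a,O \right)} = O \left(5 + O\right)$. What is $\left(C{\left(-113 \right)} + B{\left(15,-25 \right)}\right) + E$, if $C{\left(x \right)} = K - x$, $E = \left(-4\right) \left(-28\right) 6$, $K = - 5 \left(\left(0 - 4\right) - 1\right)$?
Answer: $1310$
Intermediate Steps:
$K = 25$ ($K = - 5 \left(-4 - 1\right) = \left(-5\right) \left(-5\right) = 25$)
$E = 672$ ($E = 112 \cdot 6 = 672$)
$C{\left(x \right)} = 25 - x$
$\left(C{\left(-113 \right)} + B{\left(15,-25 \right)}\right) + E = \left(\left(25 - -113\right) - 25 \left(5 - 25\right)\right) + 672 = \left(\left(25 + 113\right) - -500\right) + 672 = \left(138 + 500\right) + 672 = 638 + 672 = 1310$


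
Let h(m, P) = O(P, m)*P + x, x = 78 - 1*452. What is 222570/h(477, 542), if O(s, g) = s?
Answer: 22257/29339 ≈ 0.75861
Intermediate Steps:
x = -374 (x = 78 - 452 = -374)
h(m, P) = -374 + P**2 (h(m, P) = P*P - 374 = P**2 - 374 = -374 + P**2)
222570/h(477, 542) = 222570/(-374 + 542**2) = 222570/(-374 + 293764) = 222570/293390 = 222570*(1/293390) = 22257/29339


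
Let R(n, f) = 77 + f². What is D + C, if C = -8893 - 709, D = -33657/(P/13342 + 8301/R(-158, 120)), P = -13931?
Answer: 5627838927748/90927145 ≈ 61894.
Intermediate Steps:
D = 6500921374038/90927145 (D = -33657/(-13931/13342 + 8301/(77 + 120²)) = -33657/(-13931*1/13342 + 8301/(77 + 14400)) = -33657/(-13931/13342 + 8301/14477) = -33657/(-90927145/193152134) = -33657*(-193152134/90927145) = 6500921374038/90927145 ≈ 71496.)
C = -9602
D + C = 6500921374038/90927145 - 9602 = 5627838927748/90927145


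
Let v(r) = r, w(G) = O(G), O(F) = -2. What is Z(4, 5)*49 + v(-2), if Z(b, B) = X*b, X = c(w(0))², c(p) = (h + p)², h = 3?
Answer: 194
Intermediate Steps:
w(G) = -2
c(p) = (3 + p)²
X = 1 (X = ((3 - 2)²)² = (1²)² = 1² = 1)
Z(b, B) = b (Z(b, B) = 1*b = b)
Z(4, 5)*49 + v(-2) = 4*49 - 2 = 196 - 2 = 194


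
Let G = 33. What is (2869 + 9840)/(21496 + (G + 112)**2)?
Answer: 12709/42521 ≈ 0.29889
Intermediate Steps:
(2869 + 9840)/(21496 + (G + 112)**2) = (2869 + 9840)/(21496 + (33 + 112)**2) = 12709/(21496 + 145**2) = 12709/(21496 + 21025) = 12709/42521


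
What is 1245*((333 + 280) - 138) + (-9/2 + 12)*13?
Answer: 1182945/2 ≈ 5.9147e+5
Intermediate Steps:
1245*((333 + 280) - 138) + (-9/2 + 12)*13 = 1245*(613 - 138) + (-9*½ + 12)*13 = 1245*475 + (-9/2 + 12)*13 = 591375 + (15/2)*13 = 591375 + 195/2 = 1182945/2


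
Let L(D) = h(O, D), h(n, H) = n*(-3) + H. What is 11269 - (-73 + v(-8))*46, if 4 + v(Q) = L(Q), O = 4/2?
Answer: 15455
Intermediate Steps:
O = 2 (O = 4*(1/2) = 2)
h(n, H) = H - 3*n (h(n, H) = -3*n + H = H - 3*n)
L(D) = -6 + D (L(D) = D - 3*2 = D - 6 = -6 + D)
v(Q) = -10 + Q (v(Q) = -4 + (-6 + Q) = -10 + Q)
11269 - (-73 + v(-8))*46 = 11269 - (-73 + (-10 - 8))*46 = 11269 - (-73 - 18)*46 = 11269 - (-91)*46 = 11269 - 1*(-4186) = 11269 + 4186 = 15455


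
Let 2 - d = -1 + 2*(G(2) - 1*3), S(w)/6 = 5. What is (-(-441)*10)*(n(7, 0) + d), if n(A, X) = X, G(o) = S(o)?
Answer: -224910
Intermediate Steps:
S(w) = 30 (S(w) = 6*5 = 30)
G(o) = 30
d = -51 (d = 2 - (-1 + 2*(30 - 1*3)) = 2 - (-1 + 2*(30 - 3)) = 2 - (-1 + 2*27) = 2 - (-1 + 54) = 2 - 1*53 = 2 - 53 = -51)
(-(-441)*10)*(n(7, 0) + d) = (-(-441)*10)*(0 - 51) = -49*(-90)*(-51) = 4410*(-51) = -224910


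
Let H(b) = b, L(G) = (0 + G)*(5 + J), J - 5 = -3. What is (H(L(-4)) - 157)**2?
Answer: 34225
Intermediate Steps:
J = 2 (J = 5 - 3 = 2)
L(G) = 7*G (L(G) = (0 + G)*(5 + 2) = G*7 = 7*G)
(H(L(-4)) - 157)**2 = (7*(-4) - 157)**2 = (-28 - 157)**2 = (-185)**2 = 34225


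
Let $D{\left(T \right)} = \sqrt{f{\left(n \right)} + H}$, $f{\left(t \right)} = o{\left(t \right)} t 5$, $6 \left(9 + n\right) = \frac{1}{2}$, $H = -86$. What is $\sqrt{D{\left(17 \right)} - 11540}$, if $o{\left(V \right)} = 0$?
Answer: $\sqrt{-11540 + i \sqrt{86}} \approx 0.0432 + 107.42 i$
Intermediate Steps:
$n = - \frac{107}{12}$ ($n = -9 + \frac{1}{6 \cdot 2} = -9 + \frac{1}{6} \cdot \frac{1}{2} = -9 + \frac{1}{12} = - \frac{107}{12} \approx -8.9167$)
$f{\left(t \right)} = 0$ ($f{\left(t \right)} = 0 t 5 = 0 \cdot 5 = 0$)
$D{\left(T \right)} = i \sqrt{86}$ ($D{\left(T \right)} = \sqrt{0 - 86} = \sqrt{-86} = i \sqrt{86}$)
$\sqrt{D{\left(17 \right)} - 11540} = \sqrt{i \sqrt{86} - 11540} = \sqrt{-11540 + i \sqrt{86}}$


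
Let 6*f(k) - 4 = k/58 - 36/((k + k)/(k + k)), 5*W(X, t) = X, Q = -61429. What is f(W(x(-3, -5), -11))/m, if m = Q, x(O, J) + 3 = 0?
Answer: 9283/106886460 ≈ 8.6849e-5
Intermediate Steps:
x(O, J) = -3 (x(O, J) = -3 + 0 = -3)
W(X, t) = X/5
m = -61429
f(k) = -16/3 + k/348 (f(k) = 2/3 + (k/58 - 36/((k + k)/(k + k)))/6 = 2/3 + (k*(1/58) - 36/((2*k)/((2*k))))/6 = 2/3 + (k/58 - 36/((2*k)*(1/(2*k))))/6 = 2/3 + (k/58 - 36/1)/6 = 2/3 + (k/58 - 36*1)/6 = 2/3 + (k/58 - 36)/6 = 2/3 + (-36 + k/58)/6 = 2/3 + (-6 + k/348) = -16/3 + k/348)
f(W(x(-3, -5), -11))/m = (-16/3 + ((1/5)*(-3))/348)/(-61429) = (-16/3 + (1/348)*(-3/5))*(-1/61429) = (-16/3 - 1/580)*(-1/61429) = -9283/1740*(-1/61429) = 9283/106886460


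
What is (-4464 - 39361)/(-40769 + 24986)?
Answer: 43825/15783 ≈ 2.7767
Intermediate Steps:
(-4464 - 39361)/(-40769 + 24986) = -43825/(-15783) = -43825*(-1/15783) = 43825/15783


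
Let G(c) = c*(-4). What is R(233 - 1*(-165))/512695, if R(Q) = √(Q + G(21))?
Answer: √314/512695 ≈ 3.4563e-5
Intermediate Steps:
G(c) = -4*c
R(Q) = √(-84 + Q) (R(Q) = √(Q - 4*21) = √(Q - 84) = √(-84 + Q))
R(233 - 1*(-165))/512695 = √(-84 + (233 - 1*(-165)))/512695 = √(-84 + (233 + 165))*(1/512695) = √(-84 + 398)*(1/512695) = √314*(1/512695) = √314/512695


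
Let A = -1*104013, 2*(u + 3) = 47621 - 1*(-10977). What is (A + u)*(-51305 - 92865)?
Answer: 10771949890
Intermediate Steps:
u = 29296 (u = -3 + (47621 - 1*(-10977))/2 = -3 + (47621 + 10977)/2 = -3 + (½)*58598 = -3 + 29299 = 29296)
A = -104013
(A + u)*(-51305 - 92865) = (-104013 + 29296)*(-51305 - 92865) = -74717*(-144170) = 10771949890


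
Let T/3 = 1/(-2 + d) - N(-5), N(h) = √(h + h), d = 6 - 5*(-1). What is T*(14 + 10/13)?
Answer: 64/13 - 576*I*√10/13 ≈ 4.9231 - 140.11*I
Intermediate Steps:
d = 11 (d = 6 + 5 = 11)
N(h) = √2*√h (N(h) = √(2*h) = √2*√h)
T = ⅓ - 3*I*√10 (T = 3*(1/(-2 + 11) - √2*√(-5)) = 3*(1/9 - √2*I*√5) = 3*(⅑ - I*√10) = ⅓ - 3*I*√10 ≈ 0.33333 - 9.4868*I)
T*(14 + 10/13) = (⅓ - 3*I*√10)*(14 + 10/13) = (⅓ - 3*I*√10)*(192/13) = 64/13 - 576*I*√10/13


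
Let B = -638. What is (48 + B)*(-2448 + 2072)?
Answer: 221840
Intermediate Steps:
(48 + B)*(-2448 + 2072) = (48 - 638)*(-2448 + 2072) = -590*(-376) = 221840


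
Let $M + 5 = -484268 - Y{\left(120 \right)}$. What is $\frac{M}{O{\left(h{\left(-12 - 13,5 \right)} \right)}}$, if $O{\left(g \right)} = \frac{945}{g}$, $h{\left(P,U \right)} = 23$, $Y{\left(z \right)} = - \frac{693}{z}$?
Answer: $- \frac{445525847}{37800} \approx -11786.0$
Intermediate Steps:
$M = - \frac{19370689}{40}$ ($M = -5 - \left(484268 - \frac{693}{120}\right) = -5 - \left(484268 - \frac{231}{40}\right) = -5 - \frac{19370489}{40} = - \frac{19370689}{40} \approx -4.8427 \cdot 10^{5}$)
$\frac{M}{O{\left(h{\left(-12 - 13,5 \right)} \right)}} = - \frac{19370689}{40 \cdot \frac{945}{23}} = \left(- \frac{19370689}{40}\right) \frac{23}{945} = - \frac{445525847}{37800}$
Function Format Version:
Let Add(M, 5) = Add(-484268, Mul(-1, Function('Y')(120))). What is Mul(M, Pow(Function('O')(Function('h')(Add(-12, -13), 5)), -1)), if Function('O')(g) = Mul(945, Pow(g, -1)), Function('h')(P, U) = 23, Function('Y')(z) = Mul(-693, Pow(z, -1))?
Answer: Rational(-445525847, 37800) ≈ -11786.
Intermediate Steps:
M = Rational(-19370689, 40) (M = Add(-5, Add(-484268, Mul(-1, Mul(-693, Pow(120, -1))))) = Add(-5, Add(-484268, Mul(-1, Mul(-693, Rational(1, 120))))) = Add(-5, Add(-484268, Mul(-1, Rational(-231, 40)))) = Add(-5, Add(-484268, Rational(231, 40))) = Add(-5, Rational(-19370489, 40)) = Rational(-19370689, 40) ≈ -4.8427e+5)
Mul(M, Pow(Function('O')(Function('h')(Add(-12, -13), 5)), -1)) = Mul(Rational(-19370689, 40), Pow(Mul(945, Pow(23, -1)), -1)) = Mul(Rational(-19370689, 40), Pow(Mul(945, Rational(1, 23)), -1)) = Mul(Rational(-19370689, 40), Pow(Rational(945, 23), -1)) = Mul(Rational(-19370689, 40), Rational(23, 945)) = Rational(-445525847, 37800)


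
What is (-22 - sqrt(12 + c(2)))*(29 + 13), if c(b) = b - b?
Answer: -924 - 84*sqrt(3) ≈ -1069.5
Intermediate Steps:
c(b) = 0
(-22 - sqrt(12 + c(2)))*(29 + 13) = (-22 - sqrt(12 + 0))*(29 + 13) = (-22 - sqrt(12))*42 = (-22 - 2*sqrt(3))*42 = -924 - 84*sqrt(3)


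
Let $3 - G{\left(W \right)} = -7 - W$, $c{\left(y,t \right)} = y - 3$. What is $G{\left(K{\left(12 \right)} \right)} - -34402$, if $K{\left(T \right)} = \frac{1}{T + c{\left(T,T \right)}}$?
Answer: $\frac{722653}{21} \approx 34412.0$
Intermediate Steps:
$c{\left(y,t \right)} = -3 + y$
$K{\left(T \right)} = \frac{1}{-3 + 2 T}$ ($K{\left(T \right)} = \frac{1}{T + \left(-3 + T\right)} = \frac{1}{-3 + 2 T}$)
$G{\left(W \right)} = 10 + W$ ($G{\left(W \right)} = 3 - \left(-7 - W\right) = 3 + \left(7 + W\right) = 10 + W$)
$G{\left(K{\left(12 \right)} \right)} - -34402 = \left(10 + \frac{1}{-3 + 2 \cdot 12}\right) - -34402 = \left(10 + \frac{1}{-3 + 24}\right) + 34402 = \left(10 + \frac{1}{21}\right) + 34402 = \frac{211}{21} + 34402 = \frac{722653}{21}$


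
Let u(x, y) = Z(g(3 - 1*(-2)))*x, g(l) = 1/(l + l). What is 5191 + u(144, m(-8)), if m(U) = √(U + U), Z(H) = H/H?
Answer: 5335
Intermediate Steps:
g(l) = 1/(2*l)
Z(H) = 1
m(U) = √2*√U (m(U) = √(2*U) = √2*√U)
u(x, y) = x (u(x, y) = 1*x = x)
5191 + u(144, m(-8)) = 5191 + 144 = 5335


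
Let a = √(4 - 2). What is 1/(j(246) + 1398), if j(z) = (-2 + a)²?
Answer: 351/492796 + √2/492796 ≈ 0.00071513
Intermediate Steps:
a = √2 ≈ 1.4142
j(z) = (-2 + √2)²
1/(j(246) + 1398) = 1/((2 - √2)² + 1398) = 1/(1398 + (2 - √2)²)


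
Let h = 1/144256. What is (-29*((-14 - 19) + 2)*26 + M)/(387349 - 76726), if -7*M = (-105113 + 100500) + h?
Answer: 24268331135/313664620416 ≈ 0.077370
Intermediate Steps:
h = 1/144256 ≈ 6.9321e-6
M = 665452927/1009792 (M = -((-105113 + 100500) + 1/144256)/7 = -(-4613 + 1/144256)/7 = -1/7*(-665452927/144256) = 665452927/1009792 ≈ 659.00)
(-29*((-14 - 19) + 2)*26 + M)/(387349 - 76726) = (-29*((-14 - 19) + 2)*26 + 665452927/1009792)/(387349 - 76726) = (-29*(-33 + 2)*26 + 665452927/1009792)/310623 = (-29*(-31)*26 + 665452927/1009792)*(1/310623) = (899*26 + 665452927/1009792)*(1/310623) = (23374 + 665452927/1009792)*(1/310623) = (24268331135/1009792)*(1/310623) = 24268331135/313664620416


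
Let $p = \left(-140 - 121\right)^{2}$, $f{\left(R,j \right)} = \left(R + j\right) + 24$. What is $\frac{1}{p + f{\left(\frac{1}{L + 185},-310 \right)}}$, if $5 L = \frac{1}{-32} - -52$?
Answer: $\frac{31263}{2120725765} \approx 1.4742 \cdot 10^{-5}$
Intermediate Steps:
$L = \frac{1663}{160}$ ($L = \frac{\frac{1}{-32} - -52}{5} = \frac{- \frac{1}{32} + 52}{5} = \frac{1}{5} \cdot \frac{1663}{32} = \frac{1663}{160} \approx 10.394$)
$f{\left(R,j \right)} = 24 + R + j$
$p = 68121$ ($p = \left(-261\right)^{2} = 68121$)
$\frac{1}{p + f{\left(\frac{1}{L + 185},-310 \right)}} = \frac{1}{68121 + \left(24 + \frac{1}{\frac{1663}{160} + 185} - 310\right)} = \frac{1}{68121 + \left(24 + \frac{1}{\frac{31263}{160}} - 310\right)} = \frac{1}{68121 + \left(24 + \frac{160}{31263} - 310\right)} = \frac{1}{68121 - \frac{8941058}{31263}} = \frac{1}{\frac{2120725765}{31263}} = \frac{31263}{2120725765}$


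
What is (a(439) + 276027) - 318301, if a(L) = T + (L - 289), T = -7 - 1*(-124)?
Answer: -42007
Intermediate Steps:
T = 117 (T = -7 + 124 = 117)
a(L) = -172 + L (a(L) = 117 + (L - 289) = 117 + (-289 + L) = -172 + L)
(a(439) + 276027) - 318301 = ((-172 + 439) + 276027) - 318301 = (267 + 276027) - 318301 = 276294 - 318301 = -42007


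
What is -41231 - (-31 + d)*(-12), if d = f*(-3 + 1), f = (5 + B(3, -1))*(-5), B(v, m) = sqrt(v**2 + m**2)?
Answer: -41003 + 120*sqrt(10) ≈ -40624.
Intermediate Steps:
B(v, m) = sqrt(m**2 + v**2)
f = -25 - 5*sqrt(10) (f = (5 + sqrt((-1)**2 + 3**2))*(-5) = (5 + sqrt(1 + 9))*(-5) = (5 + sqrt(10))*(-5) = -25 - 5*sqrt(10) ≈ -40.811)
d = 50 + 10*sqrt(10) (d = (-25 - 5*sqrt(10))*(-3 + 1) = (-25 - 5*sqrt(10))*(-2) = 50 + 10*sqrt(10) ≈ 81.623)
-41231 - (-31 + d)*(-12) = -41231 - (-31 + (50 + 10*sqrt(10)))*(-12) = -41231 - (19 + 10*sqrt(10))*(-12) = -41231 - (-228 - 120*sqrt(10)) = -41231 + (228 + 120*sqrt(10)) = -41003 + 120*sqrt(10)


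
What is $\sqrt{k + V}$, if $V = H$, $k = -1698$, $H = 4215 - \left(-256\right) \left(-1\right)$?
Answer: $\sqrt{2261} \approx 47.55$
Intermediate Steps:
$H = 3959$ ($H = 4215 - 256 = 3959$)
$V = 3959$
$\sqrt{k + V} = \sqrt{-1698 + 3959} = \sqrt{2261}$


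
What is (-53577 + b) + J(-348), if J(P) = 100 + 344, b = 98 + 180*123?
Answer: -30895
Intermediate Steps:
b = 22238 (b = 98 + 22140 = 22238)
J(P) = 444
(-53577 + b) + J(-348) = (-53577 + 22238) + 444 = -31339 + 444 = -30895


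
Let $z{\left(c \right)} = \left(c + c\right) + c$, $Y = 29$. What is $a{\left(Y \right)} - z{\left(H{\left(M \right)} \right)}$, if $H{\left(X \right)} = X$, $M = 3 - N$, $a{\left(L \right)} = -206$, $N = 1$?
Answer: $-212$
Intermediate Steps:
$M = 2$ ($M = 3 - 1 = 2$)
$z{\left(c \right)} = 3 c$ ($z{\left(c \right)} = 2 c + c = 3 c$)
$a{\left(Y \right)} - z{\left(H{\left(M \right)} \right)} = -206 - 3 \cdot 2 = -206 - 6 = -212$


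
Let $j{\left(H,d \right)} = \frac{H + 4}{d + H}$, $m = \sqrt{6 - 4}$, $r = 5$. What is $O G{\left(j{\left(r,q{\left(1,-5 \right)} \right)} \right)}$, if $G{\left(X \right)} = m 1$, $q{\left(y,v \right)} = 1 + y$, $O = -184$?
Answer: $- 184 \sqrt{2} \approx -260.22$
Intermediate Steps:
$m = \sqrt{2} \approx 1.4142$
$j{\left(H,d \right)} = \frac{4 + H}{H + d}$
$G{\left(X \right)} = \sqrt{2}$ ($G{\left(X \right)} = \sqrt{2} \cdot 1 = \sqrt{2}$)
$O G{\left(j{\left(r,q{\left(1,-5 \right)} \right)} \right)} = - 184 \sqrt{2}$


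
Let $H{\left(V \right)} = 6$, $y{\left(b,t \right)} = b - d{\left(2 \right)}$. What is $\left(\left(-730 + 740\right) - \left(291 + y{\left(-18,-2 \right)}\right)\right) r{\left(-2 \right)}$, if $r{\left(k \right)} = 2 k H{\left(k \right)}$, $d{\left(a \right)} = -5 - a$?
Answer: $6480$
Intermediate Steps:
$y{\left(b,t \right)} = 7 + b$ ($y{\left(b,t \right)} = b - \left(-5 - 2\right) = b - -7 = b + 7 = 7 + b$)
$r{\left(k \right)} = 12 k$ ($r{\left(k \right)} = 2 k 6 = 12 k$)
$\left(\left(-730 + 740\right) - \left(291 + y{\left(-18,-2 \right)}\right)\right) r{\left(-2 \right)} = \left(\left(-730 + 740\right) - 280\right) 12 \left(-2\right) = \left(10 - 280\right) \left(-24\right) = \left(-270\right) \left(-24\right) = 6480$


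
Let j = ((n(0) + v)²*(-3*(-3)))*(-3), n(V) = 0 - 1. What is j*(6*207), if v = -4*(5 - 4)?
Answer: -838350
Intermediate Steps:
n(V) = -1
v = -4 (v = -4*1 = -4)
j = -675 (j = ((-1 - 4)²*(-3*(-3)))*(-3) = ((-5)²*9)*(-3) = (25*9)*(-3) = 225*(-3) = -675)
j*(6*207) = -4050*207 = -675*1242 = -838350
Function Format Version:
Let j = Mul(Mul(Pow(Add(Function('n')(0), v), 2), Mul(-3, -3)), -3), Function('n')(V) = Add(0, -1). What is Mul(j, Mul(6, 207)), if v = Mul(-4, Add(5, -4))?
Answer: -838350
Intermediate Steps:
Function('n')(V) = -1
v = -4 (v = Mul(-4, 1) = -4)
j = -675 (j = Mul(Mul(Pow(Add(-1, -4), 2), Mul(-3, -3)), -3) = Mul(Mul(Pow(-5, 2), 9), -3) = Mul(Mul(25, 9), -3) = Mul(225, -3) = -675)
Mul(j, Mul(6, 207)) = Mul(-675, Mul(6, 207)) = Mul(-675, 1242) = -838350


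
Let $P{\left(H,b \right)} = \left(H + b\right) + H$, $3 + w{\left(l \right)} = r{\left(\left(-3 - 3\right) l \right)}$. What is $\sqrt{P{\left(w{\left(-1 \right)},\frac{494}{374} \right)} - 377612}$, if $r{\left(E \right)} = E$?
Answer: $\frac{5 i \sqrt{528178321}}{187} \approx 614.5 i$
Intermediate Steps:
$w{\left(l \right)} = -3 - 6 l$ ($w{\left(l \right)} = -3 + \left(-3 - 3\right) l = -3 - 6 l$)
$P{\left(H,b \right)} = b + 2 H$
$\sqrt{P{\left(w{\left(-1 \right)},\frac{494}{374} \right)} - 377612} = \sqrt{\left(\frac{494}{374} + 2 \left(-3 - -6\right)\right) - 377612} = \sqrt{\left(494 \cdot \frac{1}{374} + 2 \left(-3 + 6\right)\right) - 377612} = \sqrt{\left(\frac{247}{187} + 2 \cdot 3\right) - 377612} = \sqrt{\left(\frac{247}{187} + 6\right) - 377612} = \sqrt{\frac{1369}{187} - 377612} = \sqrt{- \frac{70612075}{187}} = \frac{5 i \sqrt{528178321}}{187}$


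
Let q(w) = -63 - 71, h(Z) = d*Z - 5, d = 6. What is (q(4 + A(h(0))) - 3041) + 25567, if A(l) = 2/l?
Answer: 22392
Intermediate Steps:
h(Z) = -5 + 6*Z (h(Z) = 6*Z - 5 = -5 + 6*Z)
q(w) = -134
(q(4 + A(h(0))) - 3041) + 25567 = (-134 - 3041) + 25567 = -3175 + 25567 = 22392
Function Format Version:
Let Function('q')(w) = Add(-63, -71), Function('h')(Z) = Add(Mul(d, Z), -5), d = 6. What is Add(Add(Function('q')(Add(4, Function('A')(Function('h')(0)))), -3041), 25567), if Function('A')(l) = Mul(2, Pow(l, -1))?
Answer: 22392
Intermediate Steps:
Function('h')(Z) = Add(-5, Mul(6, Z)) (Function('h')(Z) = Add(Mul(6, Z), -5) = Add(-5, Mul(6, Z)))
Function('q')(w) = -134
Add(Add(Function('q')(Add(4, Function('A')(Function('h')(0)))), -3041), 25567) = Add(Add(-134, -3041), 25567) = Add(-3175, 25567) = 22392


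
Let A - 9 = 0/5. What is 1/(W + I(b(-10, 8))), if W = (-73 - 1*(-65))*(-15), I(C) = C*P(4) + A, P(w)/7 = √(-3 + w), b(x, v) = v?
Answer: 1/185 ≈ 0.0054054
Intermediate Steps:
A = 9 (A = 9 + 0/5 = 9 + 0*(⅕) = 9 + 0 = 9)
P(w) = 7*√(-3 + w)
I(C) = 9 + 7*C (I(C) = C*(7*√(-3 + 4)) + 9 = C*(7*√1) + 9 = C*(7*1) + 9 = C*7 + 9 = 7*C + 9 = 9 + 7*C)
W = 120 (W = (-73 + 65)*(-15) = -8*(-15) = 120)
1/(W + I(b(-10, 8))) = 1/(120 + (9 + 7*8)) = 1/(120 + (9 + 56)) = 1/(120 + 65) = 1/185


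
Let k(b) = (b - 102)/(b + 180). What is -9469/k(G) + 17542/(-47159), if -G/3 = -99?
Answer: -10143194717/437905 ≈ -23163.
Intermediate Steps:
G = 297 (G = -3*(-99) = 297)
k(b) = (-102 + b)/(180 + b)
-9469/k(G) + 17542/(-47159) = -9469*(180 + 297)/(-102 + 297) + 17542/(-47159) = -9469/(195/477) + 17542*(-1/47159) = -9469/((1/477)*195) - 2506/6737 = -9469/65/159 - 2506/6737 = -9469*159/65 - 2506/6737 = -1505571/65 - 2506/6737 = -10143194717/437905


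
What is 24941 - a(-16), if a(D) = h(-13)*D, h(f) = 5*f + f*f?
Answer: 26605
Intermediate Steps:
h(f) = f² + 5*f (h(f) = 5*f + f² = f² + 5*f)
a(D) = 104*D (a(D) = (-13*(5 - 13))*D = (-13*(-8))*D = 104*D)
24941 - a(-16) = 24941 - 104*(-16) = 24941 - 1*(-1664) = 24941 + 1664 = 26605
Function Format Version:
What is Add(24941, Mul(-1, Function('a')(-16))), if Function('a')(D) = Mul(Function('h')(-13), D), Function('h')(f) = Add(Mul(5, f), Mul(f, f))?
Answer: 26605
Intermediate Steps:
Function('h')(f) = Add(Pow(f, 2), Mul(5, f)) (Function('h')(f) = Add(Mul(5, f), Pow(f, 2)) = Add(Pow(f, 2), Mul(5, f)))
Function('a')(D) = Mul(104, D) (Function('a')(D) = Mul(Mul(-13, Add(5, -13)), D) = Mul(Mul(-13, -8), D) = Mul(104, D))
Add(24941, Mul(-1, Function('a')(-16))) = Add(24941, Mul(-1, Mul(104, -16))) = Add(24941, Mul(-1, -1664)) = Add(24941, 1664) = 26605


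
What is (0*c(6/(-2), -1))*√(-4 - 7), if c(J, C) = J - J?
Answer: 0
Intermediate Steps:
c(J, C) = 0
(0*c(6/(-2), -1))*√(-4 - 7) = (0*0)*√(-4 - 7) = 0*√(-11) = 0*(I*√11) = 0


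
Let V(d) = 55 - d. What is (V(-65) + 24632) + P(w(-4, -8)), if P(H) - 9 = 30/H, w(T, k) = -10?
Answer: 24758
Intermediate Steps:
P(H) = 9 + 30/H
(V(-65) + 24632) + P(w(-4, -8)) = ((55 - 1*(-65)) + 24632) + (9 + 30/(-10)) = ((55 + 65) + 24632) + (9 + 30*(-1/10)) = (120 + 24632) + (9 - 3) = 24752 + 6 = 24758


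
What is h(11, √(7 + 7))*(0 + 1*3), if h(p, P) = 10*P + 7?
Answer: 21 + 30*√14 ≈ 133.25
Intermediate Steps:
h(p, P) = 7 + 10*P
h(11, √(7 + 7))*(0 + 1*3) = (7 + 10*√(7 + 7))*(0 + 1*3) = (7 + 10*√14)*(0 + 3) = (7 + 10*√14)*3 = 21 + 30*√14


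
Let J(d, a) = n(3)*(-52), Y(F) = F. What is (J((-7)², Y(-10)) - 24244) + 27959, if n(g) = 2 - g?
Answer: 3767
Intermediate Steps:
J(d, a) = 52 (J(d, a) = (2 - 1*3)*(-52) = (2 - 3)*(-52) = -1*(-52) = 52)
(J((-7)², Y(-10)) - 24244) + 27959 = (52 - 24244) + 27959 = -24192 + 27959 = 3767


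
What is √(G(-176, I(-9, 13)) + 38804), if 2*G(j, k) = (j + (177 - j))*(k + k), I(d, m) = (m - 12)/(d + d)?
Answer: √1396590/6 ≈ 196.96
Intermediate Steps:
I(d, m) = (-12 + m)/(2*d) (I(d, m) = (-12 + m)/((2*d)) = (-12 + m)*(1/(2*d)) = (-12 + m)/(2*d))
G(j, k) = 177*k (G(j, k) = ((j + (177 - j))*(k + k))/2 = (177*(2*k))/2 = (354*k)/2 = 177*k)
√(G(-176, I(-9, 13)) + 38804) = √(177*((½)*(-12 + 13)/(-9)) + 38804) = √(177*((½)*(-⅑)*1) + 38804) = √(177*(-1/18) + 38804) = √(-59/6 + 38804) = √(232765/6) = √1396590/6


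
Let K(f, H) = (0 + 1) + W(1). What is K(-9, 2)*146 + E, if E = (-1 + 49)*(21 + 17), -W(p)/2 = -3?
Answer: 2846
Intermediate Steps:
W(p) = 6 (W(p) = -2*(-3) = 6)
K(f, H) = 7 (K(f, H) = (0 + 1) + 6 = 1 + 6 = 7)
E = 1824 (E = 48*38 = 1824)
K(-9, 2)*146 + E = 7*146 + 1824 = 1022 + 1824 = 2846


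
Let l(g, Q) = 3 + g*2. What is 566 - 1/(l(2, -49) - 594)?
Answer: 332243/587 ≈ 566.00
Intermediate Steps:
l(g, Q) = 3 + 2*g
566 - 1/(l(2, -49) - 594) = 566 - 1/((3 + 2*2) - 594) = 566 - 1/((3 + 4) - 594) = 566 - 1/(7 - 594) = 566 - 1/(-587) = 566 - 1*(-1/587) = 566 + 1/587 = 332243/587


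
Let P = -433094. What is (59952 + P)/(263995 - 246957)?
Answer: -26653/1217 ≈ -21.901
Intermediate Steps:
(59952 + P)/(263995 - 246957) = (59952 - 433094)/(263995 - 246957) = -373142/17038 = -373142*1/17038 = -26653/1217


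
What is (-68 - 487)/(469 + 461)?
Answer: -37/62 ≈ -0.59677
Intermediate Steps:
(-68 - 487)/(469 + 461) = -555/930 = -555*1/930 = -37/62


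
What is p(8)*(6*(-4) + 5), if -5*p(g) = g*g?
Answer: 1216/5 ≈ 243.20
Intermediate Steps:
p(g) = -g**2/5 (p(g) = -g*g/5 = -g**2/5)
p(8)*(6*(-4) + 5) = (-1/5*8**2)*(6*(-4) + 5) = (-1/5*64)*(-24 + 5) = -64/5*(-19) = 1216/5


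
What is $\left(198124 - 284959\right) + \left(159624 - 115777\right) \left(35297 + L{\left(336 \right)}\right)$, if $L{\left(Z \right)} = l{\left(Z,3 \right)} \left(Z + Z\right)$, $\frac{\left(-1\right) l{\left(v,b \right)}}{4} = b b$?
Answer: $486834100$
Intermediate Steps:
$l{\left(v,b \right)} = - 4 b^{2}$ ($l{\left(v,b \right)} = - 4 b b = - 4 b^{2}$)
$L{\left(Z \right)} = - 72 Z$ ($L{\left(Z \right)} = - 4 \cdot 3^{2} \left(Z + Z\right) = \left(-4\right) 9 \cdot 2 Z = - 36 \cdot 2 Z = - 72 Z$)
$\left(198124 - 284959\right) + \left(159624 - 115777\right) \left(35297 + L{\left(336 \right)}\right) = \left(198124 - 284959\right) + \left(159624 - 115777\right) \left(35297 - 24192\right) = -86835 + 43847 \left(35297 - 24192\right) = -86835 + 43847 \cdot 11105 = -86835 + 486920935 = 486834100$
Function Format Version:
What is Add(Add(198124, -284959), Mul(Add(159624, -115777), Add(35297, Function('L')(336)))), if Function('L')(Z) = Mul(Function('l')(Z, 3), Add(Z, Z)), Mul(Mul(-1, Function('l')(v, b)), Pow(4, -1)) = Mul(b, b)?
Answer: 486834100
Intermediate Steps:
Function('l')(v, b) = Mul(-4, Pow(b, 2)) (Function('l')(v, b) = Mul(-4, Mul(b, b)) = Mul(-4, Pow(b, 2)))
Function('L')(Z) = Mul(-72, Z) (Function('L')(Z) = Mul(Mul(-4, Pow(3, 2)), Add(Z, Z)) = Mul(Mul(-4, 9), Mul(2, Z)) = Mul(-36, Mul(2, Z)) = Mul(-72, Z))
Add(Add(198124, -284959), Mul(Add(159624, -115777), Add(35297, Function('L')(336)))) = Add(Add(198124, -284959), Mul(Add(159624, -115777), Add(35297, Mul(-72, 336)))) = Add(-86835, Mul(43847, Add(35297, -24192))) = Add(-86835, Mul(43847, 11105)) = Add(-86835, 486920935) = 486834100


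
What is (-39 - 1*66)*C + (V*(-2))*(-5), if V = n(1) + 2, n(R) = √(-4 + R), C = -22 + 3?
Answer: 2015 + 10*I*√3 ≈ 2015.0 + 17.32*I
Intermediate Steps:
C = -19
V = 2 + I*√3 (V = √(-4 + 1) + 2 = √(-3) + 2 = I*√3 + 2 = 2 + I*√3 ≈ 2.0 + 1.732*I)
(-39 - 1*66)*C + (V*(-2))*(-5) = (-39 - 1*66)*(-19) + ((2 + I*√3)*(-2))*(-5) = (-39 - 66)*(-19) + (-4 - 2*I*√3)*(-5) = -105*(-19) + (20 + 10*I*√3) = 1995 + (20 + 10*I*√3) = 2015 + 10*I*√3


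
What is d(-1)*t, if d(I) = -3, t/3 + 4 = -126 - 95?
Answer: 2025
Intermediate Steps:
t = -675 (t = -12 + 3*(-126 - 95) = -12 + 3*(-221) = -12 - 663 = -675)
d(-1)*t = -3*(-675) = 2025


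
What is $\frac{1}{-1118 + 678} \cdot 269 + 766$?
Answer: $\frac{336771}{440} \approx 765.39$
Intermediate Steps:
$\frac{1}{-1118 + 678} \cdot 269 + 766 = \frac{1}{-440} \cdot 269 + 766 = \left(- \frac{1}{440}\right) 269 + 766 = - \frac{269}{440} + 766 = \frac{336771}{440}$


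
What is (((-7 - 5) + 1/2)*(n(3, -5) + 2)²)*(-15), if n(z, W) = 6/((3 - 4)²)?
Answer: 11040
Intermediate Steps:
n(z, W) = 6 (n(z, W) = 6/((-1)²) = 6/1 = 6*1 = 6)
(((-7 - 5) + 1/2)*(n(3, -5) + 2)²)*(-15) = (((-7 - 5) + 1/2)*(6 + 2)²)*(-15) = ((-12 + 1*(½))*8²)*(-15) = ((-12 + ½)*64)*(-15) = -23/2*64*(-15) = -736*(-15) = 11040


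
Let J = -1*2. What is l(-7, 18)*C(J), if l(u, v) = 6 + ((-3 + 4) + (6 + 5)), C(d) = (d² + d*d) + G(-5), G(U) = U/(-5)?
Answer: 162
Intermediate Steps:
J = -2
G(U) = -U/5 (G(U) = U*(-⅕) = -U/5)
C(d) = 1 + 2*d² (C(d) = (d² + d*d) - ⅕*(-5) = (d² + d²) + 1 = 2*d² + 1 = 1 + 2*d²)
l(u, v) = 18 (l(u, v) = 6 + (1 + 11) = 6 + 12 = 18)
l(-7, 18)*C(J) = 18*(1 + 2*(-2)²) = 18*(1 + 2*4) = 18*(1 + 8) = 18*9 = 162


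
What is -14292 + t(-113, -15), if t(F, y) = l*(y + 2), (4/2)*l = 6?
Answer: -14331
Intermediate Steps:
l = 3 (l = (½)*6 = 3)
t(F, y) = 6 + 3*y (t(F, y) = 3*(y + 2) = 3*(2 + y) = 6 + 3*y)
-14292 + t(-113, -15) = -14292 + (6 + 3*(-15)) = -14292 + (6 - 45) = -14292 - 39 = -14331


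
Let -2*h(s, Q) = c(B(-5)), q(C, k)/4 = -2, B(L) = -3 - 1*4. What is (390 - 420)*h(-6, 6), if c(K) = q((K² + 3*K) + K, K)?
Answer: -120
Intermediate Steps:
B(L) = -7 (B(L) = -3 - 4 = -7)
q(C, k) = -8 (q(C, k) = 4*(-2) = -8)
c(K) = -8
h(s, Q) = 4 (h(s, Q) = -½*(-8) = 4)
(390 - 420)*h(-6, 6) = (390 - 420)*4 = -30*4 = -120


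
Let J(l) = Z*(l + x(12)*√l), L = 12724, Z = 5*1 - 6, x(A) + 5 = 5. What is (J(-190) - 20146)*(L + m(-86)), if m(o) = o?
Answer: -252203928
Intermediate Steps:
x(A) = 0 (x(A) = -5 + 5 = 0)
Z = -1 (Z = 5 - 6 = -1)
J(l) = -l (J(l) = -(l + 0*√l) = -(l + 0) = -l)
(J(-190) - 20146)*(L + m(-86)) = (-1*(-190) - 20146)*(12724 - 86) = (190 - 20146)*12638 = -19956*12638 = -252203928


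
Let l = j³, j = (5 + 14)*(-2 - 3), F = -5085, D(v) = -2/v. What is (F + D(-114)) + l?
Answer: -49160219/57 ≈ -8.6246e+5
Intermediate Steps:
j = -95 (j = 19*(-5) = -95)
l = -857375 (l = (-95)³ = -857375)
(F + D(-114)) + l = (-5085 - 2/(-114)) - 857375 = (-5085 - 2*(-1/114)) - 857375 = (-5085 + 1/57) - 857375 = -289844/57 - 857375 = -49160219/57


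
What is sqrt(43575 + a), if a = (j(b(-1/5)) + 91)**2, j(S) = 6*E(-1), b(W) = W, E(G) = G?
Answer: 20*sqrt(127) ≈ 225.39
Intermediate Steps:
j(S) = -6 (j(S) = 6*(-1) = -6)
a = 7225 (a = (-6 + 91)**2 = 85**2 = 7225)
sqrt(43575 + a) = sqrt(43575 + 7225) = sqrt(50800) = 20*sqrt(127)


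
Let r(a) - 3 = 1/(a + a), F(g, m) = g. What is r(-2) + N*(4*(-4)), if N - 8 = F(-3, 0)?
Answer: -309/4 ≈ -77.250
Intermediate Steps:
r(a) = 3 + 1/(2*a) (r(a) = 3 + 1/(a + a) = 3 + 1/(2*a))
N = 5 (N = 8 - 3 = 5)
r(-2) + N*(4*(-4)) = (3 + (½)/(-2)) + 5*(4*(-4)) = (3 + (½)*(-½)) + 5*(-16) = (3 - ¼) - 80 = 11/4 - 80 = -309/4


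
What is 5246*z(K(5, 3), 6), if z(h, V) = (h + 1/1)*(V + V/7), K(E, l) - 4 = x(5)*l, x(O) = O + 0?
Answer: 5036160/7 ≈ 7.1945e+5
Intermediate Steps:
x(O) = O
K(E, l) = 4 + 5*l
z(h, V) = 8*V*(1 + h)/7 (z(h, V) = (h + 1)*(V + V*(⅐)) = (1 + h)*(V + V/7) = (1 + h)*(8*V/7) = 8*V*(1 + h)/7)
5246*z(K(5, 3), 6) = 5246*((8/7)*6*(1 + (4 + 5*3))) = 5246*((8/7)*6*(1 + (4 + 15))) = 5246*((8/7)*6*(1 + 19)) = 5246*((8/7)*6*20) = 5246*(960/7) = 5036160/7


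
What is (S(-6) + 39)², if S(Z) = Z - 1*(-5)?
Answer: 1444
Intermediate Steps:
S(Z) = 5 + Z (S(Z) = Z + 5 = 5 + Z)
(S(-6) + 39)² = ((5 - 6) + 39)² = (-1 + 39)² = 38² = 1444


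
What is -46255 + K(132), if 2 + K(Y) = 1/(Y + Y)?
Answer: -12211847/264 ≈ -46257.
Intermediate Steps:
K(Y) = -2 + 1/(2*Y) (K(Y) = -2 + 1/(Y + Y) = -2 + 1/(2*Y))
-46255 + K(132) = -46255 + (-2 + (1/2)/132) = -46255 + (-2 + (1/2)*(1/132)) = -46255 + (-2 + 1/264) = -46255 - 527/264 = -12211847/264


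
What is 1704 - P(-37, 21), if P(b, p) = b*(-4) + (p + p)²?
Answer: -208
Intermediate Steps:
P(b, p) = -4*b + 4*p² (P(b, p) = -4*b + (2*p)² = -4*b + 4*p²)
1704 - P(-37, 21) = 1704 - (-4*(-37) + 4*21²) = 1704 - (148 + 4*441) = 1704 - (148 + 1764) = 1704 - 1*1912 = 1704 - 1912 = -208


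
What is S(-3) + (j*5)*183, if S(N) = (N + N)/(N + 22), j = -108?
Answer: -1877586/19 ≈ -98820.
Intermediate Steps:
S(N) = 2*N/(22 + N) (S(N) = (2*N)/(22 + N) = 2*N/(22 + N))
S(-3) + (j*5)*183 = 2*(-3)/(22 - 3) - 108*5*183 = 2*(-3)/19 - 540*183 = 2*(-3)*(1/19) - 98820 = -6/19 - 98820 = -1877586/19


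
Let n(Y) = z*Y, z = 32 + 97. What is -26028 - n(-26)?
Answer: -22674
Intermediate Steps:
z = 129
n(Y) = 129*Y
-26028 - n(-26) = -26028 - 129*(-26) = -26028 - 1*(-3354) = -26028 + 3354 = -22674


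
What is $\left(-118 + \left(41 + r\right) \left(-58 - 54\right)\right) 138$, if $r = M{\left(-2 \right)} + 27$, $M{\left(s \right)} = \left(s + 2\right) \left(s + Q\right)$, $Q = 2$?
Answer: $-1067292$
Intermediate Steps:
$M{\left(s \right)} = \left(2 + s\right)^{2}$ ($M{\left(s \right)} = \left(s + 2\right) \left(s + 2\right) = \left(2 + s\right) \left(2 + s\right) = \left(2 + s\right)^{2}$)
$r = 27$ ($r = \left(4 + \left(-2\right)^{2} + 4 \left(-2\right)\right) + 27 = \left(4 + 4 - 8\right) + 27 = 0 + 27 = 27$)
$\left(-118 + \left(41 + r\right) \left(-58 - 54\right)\right) 138 = \left(-118 + \left(41 + 27\right) \left(-58 - 54\right)\right) 138 = \left(-118 + 68 \left(-112\right)\right) 138 = \left(-118 - 7616\right) 138 = \left(-7734\right) 138 = -1067292$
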